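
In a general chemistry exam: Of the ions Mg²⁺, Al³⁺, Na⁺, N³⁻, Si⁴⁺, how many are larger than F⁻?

Isoelectronic series (10 e⁻ each). Size is set by nuclear charge: more protons means a smaller ion. Si⁴⁺ (Z=14), Al³⁺ (Z=13), Mg²⁺ (Z=12), Na⁺ (Z=11), F⁻ (Z=9), N³⁻ (Z=7).
Overall: Si⁴⁺ < Al³⁺ < Mg²⁺ < Na⁺ < F⁻ < N³⁻. F⁻ has 4 below it and 1 above. So 1 is larger.

1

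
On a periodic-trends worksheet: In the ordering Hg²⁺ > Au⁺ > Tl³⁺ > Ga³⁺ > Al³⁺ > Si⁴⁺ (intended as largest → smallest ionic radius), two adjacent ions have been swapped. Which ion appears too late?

Compare adjacent ions: they are isoelectronic (78 e⁻) and Hg has more protons than Au (80 vs 79), making Hg²⁺ smaller — yet in this decreasing list Hg²⁺ sits before Au⁺. Nothing else is reversed, so Au⁺ should move one place to the left.

Au⁺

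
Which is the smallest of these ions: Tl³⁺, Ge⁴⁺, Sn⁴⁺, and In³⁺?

Ge⁴⁺

Electron counts and nuclear charges: Ge⁴⁺ (Z=32, 28 e⁻), Sn⁴⁺ (Z=50, 46 e⁻), In³⁺ (Z=49, 46 e⁻), Tl³⁺ (Z=81, 78 e⁻). Ge⁴⁺ < Sn⁴⁺ (same group, period 4 vs 5); Sn⁴⁺ < In³⁺ (both 46 e⁻, Z=50>49); In³⁺ < Tl³⁺ (same group, period 5 vs 6).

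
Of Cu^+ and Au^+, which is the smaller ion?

These ions sit in one column with identical charge. Each step down the periodic table adds a principal shell, increasing the radius.

Cu^+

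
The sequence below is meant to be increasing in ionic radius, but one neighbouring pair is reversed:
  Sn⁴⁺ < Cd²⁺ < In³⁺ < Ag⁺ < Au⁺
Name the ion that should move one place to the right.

The pair Cd²⁺, In³⁺ is the wrong way round — In³⁺ and Cd²⁺ share 46 electrons; the higher nuclear charge on In (Z=49) contracts it more, so In³⁺ < Cd²⁺. All other adjacent pairs agree with periodic trends, so Cd²⁺ is the misplaced ion.

Cd²⁺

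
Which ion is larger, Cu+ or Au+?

Au+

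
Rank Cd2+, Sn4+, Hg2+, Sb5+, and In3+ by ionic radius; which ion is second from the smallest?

Sn4+

Electron counts and nuclear charges: Sb5+ has 46 e⁻ (Z=51), Sn4+ has 46 e⁻ (Z=50), In3+ has 46 e⁻ (Z=49), Cd2+ has 46 e⁻ (Z=48), Hg2+ has 78 e⁻ (Z=80). Sb5+ < Sn4+ (both 46 e⁻, Z=51>50); Sn4+ < In3+ (isoelectronic, higher Z=50 is smaller); In3+ < Cd2+ (isoelectronic, higher Z=49 is smaller); Cd2+ < Hg2+ (same group, period 5 vs 6).
Ordering: Sb5+ < Sn4+ < In3+ < Cd2+ < Hg2+. The second smallest is Sn4+.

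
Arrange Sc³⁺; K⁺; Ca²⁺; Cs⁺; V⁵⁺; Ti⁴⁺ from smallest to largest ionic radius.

Work out protons and electrons: V⁵⁺: 18 e⁻, Z=23, Ti⁴⁺: 18 e⁻, Z=22, Sc³⁺: 18 e⁻, Z=21, Ca²⁺: 18 e⁻, Z=20, K⁺: 18 e⁻, Z=19, Cs⁺: 54 e⁻, Z=55. V⁵⁺ < Ti⁴⁺ (both 18 e⁻, Z=23>22); Ti⁴⁺ < Sc³⁺ (isoelectronic, higher Z=22 is smaller); Sc³⁺ < Ca²⁺ (isoelectronic, higher Z=21 is smaller); Ca²⁺ < K⁺ (isoelectronic, higher Z=20 is smaller); K⁺ < Cs⁺ (same group, 2 shells fewer).

V⁵⁺ < Ti⁴⁺ < Sc³⁺ < Ca²⁺ < K⁺ < Cs⁺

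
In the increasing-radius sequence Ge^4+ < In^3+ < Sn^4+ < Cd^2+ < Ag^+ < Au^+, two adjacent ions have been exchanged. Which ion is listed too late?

Sn^4+

The pair In^3+, Sn^4+ is the wrong way round — they are isoelectronic (46 e⁻) and Sn has more protons than In (50 vs 49), making Sn^4+ smaller. All other adjacent pairs agree with periodic trends, so Sn^4+ is the misplaced ion.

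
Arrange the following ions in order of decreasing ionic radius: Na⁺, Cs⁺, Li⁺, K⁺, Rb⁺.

Cs⁺ > Rb⁺ > K⁺ > Na⁺ > Li⁺

All are in the same group with charge +1. Radius grows down the group as n (the outermost shell) increases.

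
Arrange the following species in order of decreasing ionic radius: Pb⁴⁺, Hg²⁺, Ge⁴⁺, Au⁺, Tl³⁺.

First list Z and electron count for each: Ge⁴⁺ has 28 e⁻ (Z=32), Pb⁴⁺ has 78 e⁻ (Z=82), Tl³⁺ has 78 e⁻ (Z=81), Hg²⁺ has 78 e⁻ (Z=80), Au⁺ has 78 e⁻ (Z=79). Ge⁴⁺ < Pb⁴⁺ (same group, period 4 vs 6); Pb⁴⁺ < Tl³⁺ (both 78 e⁻, Z=82>81); Tl³⁺ < Hg²⁺ (both 78 e⁻, Z=81>80); Hg²⁺ < Au⁺ (isoelectronic, higher Z=80 is smaller).

Au⁺ > Hg²⁺ > Tl³⁺ > Pb⁴⁺ > Ge⁴⁺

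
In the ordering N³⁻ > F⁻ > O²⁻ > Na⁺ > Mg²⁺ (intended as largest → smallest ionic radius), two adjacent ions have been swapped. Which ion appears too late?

Scanning neighbour by neighbour, only F⁻/O²⁻ violates a trend: both have 10 electrons but Z(F)=9 > Z(O)=8, so F⁻ should be the smaller of the two. That makes O²⁻ the one sitting a position late relative to where it belongs.

O²⁻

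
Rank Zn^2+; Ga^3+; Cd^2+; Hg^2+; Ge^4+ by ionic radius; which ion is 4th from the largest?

Ga^3+

First list Z and electron count for each: Ge^4+ has 28 e⁻ (Z=32), Ga^3+ has 28 e⁻ (Z=31), Zn^2+ has 28 e⁻ (Z=30), Cd^2+ has 46 e⁻ (Z=48), Hg^2+ has 78 e⁻ (Z=80). Ge^4+ < Ga^3+ (isoelectronic, higher Z=32 is smaller); Ga^3+ < Zn^2+ (isoelectronic, higher Z=31 is smaller); Zn^2+ < Cd^2+ (same group, period 4 vs 5); Cd^2+ < Hg^2+ (same group, period 5 vs 6).
That gives Ge^4+ < Ga^3+ < Zn^2+ < Cd^2+ < Hg^2+. From the largest end, number 4 is Ga^3+.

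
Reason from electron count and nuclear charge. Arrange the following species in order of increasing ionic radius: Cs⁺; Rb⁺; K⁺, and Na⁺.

Na⁺ < K⁺ < Rb⁺ < Cs⁺

All are in the same group with charge +1. Radius grows down the group as n (the outermost shell) increases.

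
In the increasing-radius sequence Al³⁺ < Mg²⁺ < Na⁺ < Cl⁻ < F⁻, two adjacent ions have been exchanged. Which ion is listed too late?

Check each adjacent pair. Cl⁻ and F⁻ are reversed: F⁻ and Cl⁻ are in one column with the same charge; the lighter period-2 ion has one fewer shell and is smaller. No other neighbouring pair contradicts the periodic trends, so F⁻ is the ion listed too late.

F⁻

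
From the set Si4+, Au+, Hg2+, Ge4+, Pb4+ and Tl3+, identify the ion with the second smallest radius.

Ge4+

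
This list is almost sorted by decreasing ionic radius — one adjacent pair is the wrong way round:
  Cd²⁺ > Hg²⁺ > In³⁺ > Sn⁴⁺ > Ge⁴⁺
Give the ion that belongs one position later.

Scanning neighbour by neighbour, only Cd²⁺/Hg²⁺ violates a trend: Cd²⁺ and Hg²⁺ are in one column with the same charge; the lighter period-5 ion has one fewer shell and is smaller. That makes Cd²⁺ the one sitting a position early relative to where it belongs.

Cd²⁺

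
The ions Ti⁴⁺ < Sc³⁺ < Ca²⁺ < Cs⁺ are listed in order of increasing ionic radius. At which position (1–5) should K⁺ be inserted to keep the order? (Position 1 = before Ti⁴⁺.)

4

Tabulating Z and e⁻: Ti⁴⁺: 18 e⁻, Z=22, Sc³⁺: 18 e⁻, Z=21, Ca²⁺: 18 e⁻, Z=20, K⁺: 18 e⁻, Z=19, Cs⁺: 54 e⁻, Z=55. Ti⁴⁺ < Sc³⁺ (both 18 e⁻, Z=22>21); Sc³⁺ < Ca²⁺ (isoelectronic, higher Z=21 is smaller); Ca²⁺ < K⁺ (isoelectronic, higher Z=20 is smaller); K⁺ < Cs⁺ (same group, 2 shells fewer).
Putting K⁺ in gives Ti⁴⁺ < Sc³⁺ < Ca²⁺ < K⁺ < Cs⁺; it lands at slot 4.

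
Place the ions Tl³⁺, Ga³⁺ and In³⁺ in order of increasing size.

Ga³⁺ < In³⁺ < Tl³⁺

All are in the same group with charge +3. Radius grows down the group as n (the outermost shell) increases.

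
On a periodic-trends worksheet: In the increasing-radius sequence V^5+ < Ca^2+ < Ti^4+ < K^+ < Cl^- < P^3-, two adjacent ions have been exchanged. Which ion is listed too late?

Check each adjacent pair. Ca^2+ and Ti^4+ are reversed: they are isoelectronic (18 e⁻) and Ti has more protons than Ca (22 vs 20), making Ti^4+ smaller. No other neighbouring pair contradicts the periodic trends, so Ti^4+ is the ion listed too late.

Ti^4+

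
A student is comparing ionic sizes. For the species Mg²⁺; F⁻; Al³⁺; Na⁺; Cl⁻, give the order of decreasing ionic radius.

Cl⁻ > F⁻ > Na⁺ > Mg²⁺ > Al³⁺

First list Z and electron count for each: Al³⁺ has 10 e⁻ (Z=13), Mg²⁺ has 10 e⁻ (Z=12), Na⁺ has 10 e⁻ (Z=11), F⁻ has 10 e⁻ (Z=9), Cl⁻ has 18 e⁻ (Z=17). Al³⁺ < Mg²⁺ (isoelectronic, higher Z=13 is smaller); Mg²⁺ < Na⁺ (isoelectronic, higher Z=12 is smaller); Na⁺ < F⁻ (both 10 e⁻, Z=11>9); F⁻ < Cl⁻ (same group, period 2 vs 3).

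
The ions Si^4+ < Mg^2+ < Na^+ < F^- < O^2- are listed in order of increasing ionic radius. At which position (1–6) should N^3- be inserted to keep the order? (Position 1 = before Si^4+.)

All of these have 10 electrons (isoelectronic). With the same electron cloud, the ion with the most protons pulls it in tightest. Nuclear charges: Si^4+ (Z=14), Mg^2+ (Z=12), Na^+ (Z=11), F^- (Z=9), O^2- (Z=8), N^3- (Z=7). Highest Z is smallest.
Putting N^3- in gives Si^4+ < Mg^2+ < Na^+ < F^- < O^2- < N^3-; it lands at slot 6.

6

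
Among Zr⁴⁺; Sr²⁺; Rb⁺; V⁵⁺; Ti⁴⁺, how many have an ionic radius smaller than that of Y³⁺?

Work out protons and electrons: V⁵⁺ (Z=23, 18 e⁻), Ti⁴⁺ (Z=22, 18 e⁻), Zr⁴⁺ (Z=40, 36 e⁻), Y³⁺ (Z=39, 36 e⁻), Sr²⁺ (Z=38, 36 e⁻), Rb⁺ (Z=37, 36 e⁻). V⁵⁺ < Ti⁴⁺ (isoelectronic, higher Z=23 is smaller); Ti⁴⁺ < Zr⁴⁺ (same group, period 4 vs 5); Zr⁴⁺ < Y³⁺ (both 36 e⁻, Z=40>39); Y³⁺ < Sr²⁺ (isoelectronic, higher Z=39 is smaller); Sr²⁺ < Rb⁺ (both 36 e⁻, Z=38>37).
Overall: V⁵⁺ < Ti⁴⁺ < Zr⁴⁺ < Y³⁺ < Sr²⁺ < Rb⁺. Y³⁺ has 3 below it and 2 above. Count: 3.

3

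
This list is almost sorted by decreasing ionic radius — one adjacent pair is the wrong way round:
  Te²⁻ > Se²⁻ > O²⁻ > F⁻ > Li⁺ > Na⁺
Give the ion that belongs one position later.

Li⁺

The pair Li⁺, Na⁺ is the wrong way round — Li⁺ and Na⁺ are in one column with the same charge; the lighter period-2 ion has one fewer shell and is smaller. All other adjacent pairs agree with periodic trends, so Li⁺ is the misplaced ion.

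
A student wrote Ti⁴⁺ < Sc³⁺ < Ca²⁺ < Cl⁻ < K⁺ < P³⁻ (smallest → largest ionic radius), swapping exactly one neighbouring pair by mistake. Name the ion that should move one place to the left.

Check each adjacent pair. Cl⁻ and K⁺ are reversed: K⁺ and Cl⁻ share 18 electrons; the higher nuclear charge on K (Z=19) contracts it more, so K⁺ < Cl⁻. No other neighbouring pair contradicts the periodic trends, so K⁺ is the ion listed too late.

K⁺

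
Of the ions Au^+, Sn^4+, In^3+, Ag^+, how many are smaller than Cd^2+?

Sn^4+: 46 e⁻, Z=50, In^3+: 46 e⁻, Z=49, Cd^2+: 46 e⁻, Z=48, Ag^+: 46 e⁻, Z=47, Au^+: 78 e⁻, Z=79. Sn^4+ < In^3+ (isoelectronic, higher Z=50 is smaller); In^3+ < Cd^2+ (both 46 e⁻, Z=49>48); Cd^2+ < Ag^+ (isoelectronic, higher Z=48 is smaller); Ag^+ < Au^+ (same group, period 5 vs 6).
Relative to Cd^2+, the ions that are smaller are Sn^4+, In^3+. So 2 are smaller.

2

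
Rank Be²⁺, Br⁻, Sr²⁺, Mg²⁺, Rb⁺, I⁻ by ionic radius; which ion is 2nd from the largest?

Work out protons and electrons: Be²⁺ has 2 e⁻ (Z=4), Mg²⁺ has 10 e⁻ (Z=12), Sr²⁺ has 36 e⁻ (Z=38), Rb⁺ has 36 e⁻ (Z=37), Br⁻ has 36 e⁻ (Z=35), I⁻ has 54 e⁻ (Z=53). Be²⁺ < Mg²⁺ (same group, 1 shell fewer); Mg²⁺ < Sr²⁺ (same group, 2 shells fewer); Sr²⁺ < Rb⁺ (both 36 e⁻, Z=38>37); Rb⁺ < Br⁻ (isoelectronic, higher Z=37 is smaller); Br⁻ < I⁻ (same group, 1 shell fewer).
That gives Be²⁺ < Mg²⁺ < Sr²⁺ < Rb⁺ < Br⁻ < I⁻. From the largest end, number 2 is Br⁻.

Br⁻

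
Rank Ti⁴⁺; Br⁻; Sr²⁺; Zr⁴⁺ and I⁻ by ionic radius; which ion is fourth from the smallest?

Br⁻

First list Z and electron count for each: Ti⁴⁺ has 18 e⁻ (Z=22), Zr⁴⁺ has 36 e⁻ (Z=40), Sr²⁺ has 36 e⁻ (Z=38), Br⁻ has 36 e⁻ (Z=35), I⁻ has 54 e⁻ (Z=53). Ti⁴⁺ < Zr⁴⁺ (same group, period 4 vs 5); Zr⁴⁺ < Sr²⁺ (isoelectronic, higher Z=40 is smaller); Sr²⁺ < Br⁻ (isoelectronic, higher Z=38 is smaller); Br⁻ < I⁻ (same group, 1 shell fewer).
Full ascending order: Ti⁴⁺ < Zr⁴⁺ < Sr²⁺ < Br⁻ < I⁻. Counting from the smallest, position 4 is Br⁻.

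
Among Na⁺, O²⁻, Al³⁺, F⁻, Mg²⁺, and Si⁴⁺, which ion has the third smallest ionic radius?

Isoelectronic series (10 e⁻ each). Size is set by nuclear charge: more protons means a smaller ion. Si⁴⁺ (Z=14), Al³⁺ (Z=13), Mg²⁺ (Z=12), Na⁺ (Z=11), F⁻ (Z=9), O²⁻ (Z=8).
Ordering: Si⁴⁺ < Al³⁺ < Mg²⁺ < Na⁺ < F⁻ < O²⁻. The third smallest is Mg²⁺.

Mg²⁺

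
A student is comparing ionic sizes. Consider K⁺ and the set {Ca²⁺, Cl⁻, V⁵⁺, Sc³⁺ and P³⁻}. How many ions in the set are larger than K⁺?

Isoelectronic series (18 e⁻ each). Size is set by nuclear charge: more protons means a smaller ion. V⁵⁺ (Z=23), Sc³⁺ (Z=21), Ca²⁺ (Z=20), K⁺ (Z=19), Cl⁻ (Z=17), P³⁻ (Z=15).
Placing each against K⁺: smaller — V⁵⁺, Sc³⁺, Ca²⁺; larger — Cl⁻, P³⁻. Count: 2.

2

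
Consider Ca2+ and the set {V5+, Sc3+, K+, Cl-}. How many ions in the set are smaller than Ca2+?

2

All of these have 18 electrons (isoelectronic). With the same electron cloud, the ion with the most protons pulls it in tightest. Nuclear charges: V5+ (Z=23), Sc3+ (Z=21), Ca2+ (Z=20), K+ (Z=19), Cl- (Z=17). Highest Z is smallest.
Placing each against Ca2+: smaller — V5+, Sc3+; larger — K+, Cl-. Count: 2.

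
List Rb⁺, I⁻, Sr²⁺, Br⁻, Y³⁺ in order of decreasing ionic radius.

I⁻ > Br⁻ > Rb⁺ > Sr²⁺ > Y³⁺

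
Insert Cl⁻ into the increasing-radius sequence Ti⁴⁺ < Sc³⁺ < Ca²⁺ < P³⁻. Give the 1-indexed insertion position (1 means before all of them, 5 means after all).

4

Isoelectronic series (18 e⁻ each). Size is set by nuclear charge: more protons means a smaller ion. Ti⁴⁺ (Z=22), Sc³⁺ (Z=21), Ca²⁺ (Z=20), Cl⁻ (Z=17), P³⁻ (Z=15).
Merged order: Ti⁴⁺ < Sc³⁺ < Ca²⁺ < Cl⁻ < P³⁻ — Cl⁻ is number 4.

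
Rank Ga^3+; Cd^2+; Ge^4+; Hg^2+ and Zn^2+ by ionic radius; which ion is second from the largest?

Work out protons and electrons: Ge^4+ has 28 e⁻ (Z=32), Ga^3+ has 28 e⁻ (Z=31), Zn^2+ has 28 e⁻ (Z=30), Cd^2+ has 46 e⁻ (Z=48), Hg^2+ has 78 e⁻ (Z=80). Ge^4+ < Ga^3+ (both 28 e⁻, Z=32>31); Ga^3+ < Zn^2+ (both 28 e⁻, Z=31>30); Zn^2+ < Cd^2+ (same group, 1 shell fewer); Cd^2+ < Hg^2+ (same group, period 5 vs 6).
That gives Ge^4+ < Ga^3+ < Zn^2+ < Cd^2+ < Hg^2+. From the largest end, number 2 is Cd^2+.

Cd^2+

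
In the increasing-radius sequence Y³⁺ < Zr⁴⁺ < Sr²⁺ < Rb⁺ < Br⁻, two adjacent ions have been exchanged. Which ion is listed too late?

Zr⁴⁺

Scanning neighbour by neighbour, only Y³⁺/Zr⁴⁺ violates a trend: Zr⁴⁺ and Y³⁺ share 36 electrons; the higher nuclear charge on Zr (Z=40) contracts it more, so Zr⁴⁺ < Y³⁺. That makes Zr⁴⁺ the one sitting a position late relative to where it belongs.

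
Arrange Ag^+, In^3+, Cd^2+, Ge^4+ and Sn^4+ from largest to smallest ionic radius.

Ag^+ > Cd^2+ > In^3+ > Sn^4+ > Ge^4+

First list Z and electron count for each: Ge^4+: 28 e⁻, Z=32, Sn^4+: 46 e⁻, Z=50, In^3+: 46 e⁻, Z=49, Cd^2+: 46 e⁻, Z=48, Ag^+: 46 e⁻, Z=47. Ge^4+ < Sn^4+ (same group, 1 shell fewer); Sn^4+ < In^3+ (both 46 e⁻, Z=50>49); In^3+ < Cd^2+ (isoelectronic, higher Z=49 is smaller); Cd^2+ < Ag^+ (isoelectronic, higher Z=48 is smaller).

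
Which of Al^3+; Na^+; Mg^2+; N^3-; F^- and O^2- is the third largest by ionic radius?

These species are isoelectronic with 10 electrons. The only difference is the number of protons: Al^3+ (Z=13), Mg^2+ (Z=12), Na^+ (Z=11), F^- (Z=9), O^2- (Z=8), N^3- (Z=7). The strongest nuclear pull (Al^3+) gives the smallest ion.
Full ascending order: Al^3+ < Mg^2+ < Na^+ < F^- < O^2- < N^3-. Counting from the largest, position 3 is F^-.

F^-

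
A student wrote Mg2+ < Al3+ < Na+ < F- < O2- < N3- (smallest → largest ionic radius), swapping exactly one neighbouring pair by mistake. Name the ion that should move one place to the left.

Check each adjacent pair. Mg2+ and Al3+ are reversed: they are isoelectronic (10 e⁻) and Al has more protons than Mg (13 vs 12), making Al3+ smaller. No other neighbouring pair contradicts the periodic trends, so Al3+ is the ion listed too late.

Al3+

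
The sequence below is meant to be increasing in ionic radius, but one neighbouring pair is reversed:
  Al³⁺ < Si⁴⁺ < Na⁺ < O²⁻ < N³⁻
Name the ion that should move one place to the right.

Al³⁺

Compare adjacent ions: both have 10 electrons but Z(Si)=14 > Z(Al)=13, so Si⁴⁺ should be the smaller of the two — yet in this increasing list Al³⁺ sits before Si⁴⁺. Nothing else is reversed, so Al³⁺ should move one place to the right.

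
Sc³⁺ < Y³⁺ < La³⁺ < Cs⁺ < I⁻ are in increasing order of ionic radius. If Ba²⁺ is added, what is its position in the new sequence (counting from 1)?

4

Electron counts and nuclear charges: Sc³⁺: 18 e⁻, Z=21, Y³⁺: 36 e⁻, Z=39, La³⁺: 54 e⁻, Z=57, Ba²⁺: 54 e⁻, Z=56, Cs⁺: 54 e⁻, Z=55, I⁻: 54 e⁻, Z=53. Sc³⁺ < Y³⁺ (same group, 1 shell fewer); Y³⁺ < La³⁺ (same group, period 5 vs 6); La³⁺ < Ba²⁺ (isoelectronic, higher Z=57 is smaller); Ba²⁺ < Cs⁺ (both 54 e⁻, Z=56>55); Cs⁺ < I⁻ (both 54 e⁻, Z=55>53).
With Ba²⁺ included the full order is Sc³⁺ < Y³⁺ < La³⁺ < Ba²⁺ < Cs⁺ < I⁻, so it takes position 4.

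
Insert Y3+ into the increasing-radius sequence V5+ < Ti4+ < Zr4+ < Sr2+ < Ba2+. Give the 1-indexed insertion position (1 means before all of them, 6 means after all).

4

First list Z and electron count for each: V5+ has 18 e⁻ (Z=23), Ti4+ has 18 e⁻ (Z=22), Zr4+ has 36 e⁻ (Z=40), Y3+ has 36 e⁻ (Z=39), Sr2+ has 36 e⁻ (Z=38), Ba2+ has 54 e⁻ (Z=56). V5+ < Ti4+ (both 18 e⁻, Z=23>22); Ti4+ < Zr4+ (same group, period 4 vs 5); Zr4+ < Y3+ (isoelectronic, higher Z=40 is smaller); Y3+ < Sr2+ (isoelectronic, higher Z=39 is smaller); Sr2+ < Ba2+ (same group, period 5 vs 6).
The complete sequence is V5+ < Ti4+ < Zr4+ < Y3+ < Sr2+ < Ba2+. Y3+ sits at position 4.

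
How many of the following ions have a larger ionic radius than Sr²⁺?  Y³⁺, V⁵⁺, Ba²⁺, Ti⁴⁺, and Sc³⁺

1

Tabulating Z and e⁻: V⁵⁺ (Z=23, 18 e⁻), Ti⁴⁺ (Z=22, 18 e⁻), Sc³⁺ (Z=21, 18 e⁻), Y³⁺ (Z=39, 36 e⁻), Sr²⁺ (Z=38, 36 e⁻), Ba²⁺ (Z=56, 54 e⁻). V⁵⁺ < Ti⁴⁺ (isoelectronic, higher Z=23 is smaller); Ti⁴⁺ < Sc³⁺ (both 18 e⁻, Z=22>21); Sc³⁺ < Y³⁺ (same group, 1 shell fewer); Y³⁺ < Sr²⁺ (isoelectronic, higher Z=39 is smaller); Sr²⁺ < Ba²⁺ (same group, 1 shell fewer).
Placing each against Sr²⁺: smaller — V⁵⁺, Ti⁴⁺, Sc³⁺, Y³⁺; larger — Ba²⁺. So 1 is larger.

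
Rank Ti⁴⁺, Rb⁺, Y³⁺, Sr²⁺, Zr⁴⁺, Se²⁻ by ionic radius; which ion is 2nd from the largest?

Work out protons and electrons: Ti⁴⁺: 18 e⁻, Z=22, Zr⁴⁺: 36 e⁻, Z=40, Y³⁺: 36 e⁻, Z=39, Sr²⁺: 36 e⁻, Z=38, Rb⁺: 36 e⁻, Z=37, Se²⁻: 36 e⁻, Z=34. Ti⁴⁺ < Zr⁴⁺ (same group, period 4 vs 5); Zr⁴⁺ < Y³⁺ (isoelectronic, higher Z=40 is smaller); Y³⁺ < Sr²⁺ (isoelectronic, higher Z=39 is smaller); Sr²⁺ < Rb⁺ (isoelectronic, higher Z=38 is smaller); Rb⁺ < Se²⁻ (both 36 e⁻, Z=37>34).
Full ascending order: Ti⁴⁺ < Zr⁴⁺ < Y³⁺ < Sr²⁺ < Rb⁺ < Se²⁻. Counting from the largest, position 2 is Rb⁺.

Rb⁺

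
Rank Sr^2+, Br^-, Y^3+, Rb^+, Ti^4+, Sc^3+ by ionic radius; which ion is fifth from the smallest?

Rb^+

Electron counts and nuclear charges: Ti^4+: 18 e⁻, Z=22, Sc^3+: 18 e⁻, Z=21, Y^3+: 36 e⁻, Z=39, Sr^2+: 36 e⁻, Z=38, Rb^+: 36 e⁻, Z=37, Br^-: 36 e⁻, Z=35. Ti^4+ < Sc^3+ (both 18 e⁻, Z=22>21); Sc^3+ < Y^3+ (same group, 1 shell fewer); Y^3+ < Sr^2+ (both 36 e⁻, Z=39>38); Sr^2+ < Rb^+ (both 36 e⁻, Z=38>37); Rb^+ < Br^- (isoelectronic, higher Z=37 is smaller).
Full ascending order: Ti^4+ < Sc^3+ < Y^3+ < Sr^2+ < Rb^+ < Br^-. Counting from the smallest, position 5 is Rb^+.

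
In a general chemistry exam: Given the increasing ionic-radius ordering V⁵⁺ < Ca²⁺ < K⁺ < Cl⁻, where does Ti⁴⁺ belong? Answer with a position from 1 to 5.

2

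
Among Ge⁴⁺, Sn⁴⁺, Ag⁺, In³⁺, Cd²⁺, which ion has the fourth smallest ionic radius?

Cd²⁺

Electron counts and nuclear charges: Ge⁴⁺: 28 e⁻, Z=32, Sn⁴⁺: 46 e⁻, Z=50, In³⁺: 46 e⁻, Z=49, Cd²⁺: 46 e⁻, Z=48, Ag⁺: 46 e⁻, Z=47. Ge⁴⁺ < Sn⁴⁺ (same group, period 4 vs 5); Sn⁴⁺ < In³⁺ (isoelectronic, higher Z=50 is smaller); In³⁺ < Cd²⁺ (both 46 e⁻, Z=49>48); Cd²⁺ < Ag⁺ (both 46 e⁻, Z=48>47).
Full ascending order: Ge⁴⁺ < Sn⁴⁺ < In³⁺ < Cd²⁺ < Ag⁺. Counting from the smallest, position 4 is Cd²⁺.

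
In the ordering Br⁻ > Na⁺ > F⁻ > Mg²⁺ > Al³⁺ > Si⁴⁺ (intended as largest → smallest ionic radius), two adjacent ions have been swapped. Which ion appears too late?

The pair Na⁺, F⁻ is the wrong way round — both have 10 electrons but Z(Na)=11 > Z(F)=9, so Na⁺ should be the smaller of the two. All other adjacent pairs agree with periodic trends, so F⁻ is the misplaced ion.

F⁻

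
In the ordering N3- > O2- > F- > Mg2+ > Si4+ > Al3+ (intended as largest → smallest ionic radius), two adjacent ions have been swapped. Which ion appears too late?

Check each adjacent pair. Si4+ and Al3+ are reversed: Si4+ and Al3+ share 10 electrons; the higher nuclear charge on Si (Z=14) contracts it more, so Si4+ < Al3+. No other neighbouring pair contradicts the periodic trends, so Al3+ is the ion listed too late.

Al3+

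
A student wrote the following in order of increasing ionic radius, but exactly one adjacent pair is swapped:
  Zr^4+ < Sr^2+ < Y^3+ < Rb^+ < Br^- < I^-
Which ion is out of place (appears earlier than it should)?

Check each adjacent pair. Sr^2+ and Y^3+ are reversed: Y^3+ and Sr^2+ share 36 electrons; the higher nuclear charge on Y (Z=39) contracts it more, so Y^3+ < Sr^2+. No other neighbouring pair contradicts the periodic trends, so Sr^2+ is the ion listed too early.

Sr^2+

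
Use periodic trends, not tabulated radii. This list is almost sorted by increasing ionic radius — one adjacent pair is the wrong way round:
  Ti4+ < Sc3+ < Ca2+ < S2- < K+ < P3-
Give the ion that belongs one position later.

Scanning neighbour by neighbour, only S2-/K+ violates a trend: both have 18 electrons but Z(K)=19 > Z(S)=16, so K+ should be the smaller of the two. That makes S2- the one sitting a position early relative to where it belongs.

S2-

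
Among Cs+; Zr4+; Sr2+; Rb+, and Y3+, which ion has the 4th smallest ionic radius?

Rb+

Zr4+ has 36 e⁻ (Z=40), Y3+ has 36 e⁻ (Z=39), Sr2+ has 36 e⁻ (Z=38), Rb+ has 36 e⁻ (Z=37), Cs+ has 54 e⁻ (Z=55). Zr4+ < Y3+ (isoelectronic, higher Z=40 is smaller); Y3+ < Sr2+ (isoelectronic, higher Z=39 is smaller); Sr2+ < Rb+ (both 36 e⁻, Z=38>37); Rb+ < Cs+ (same group, period 5 vs 6).
That gives Zr4+ < Y3+ < Sr2+ < Rb+ < Cs+. From the smallest end, number 4 is Rb+.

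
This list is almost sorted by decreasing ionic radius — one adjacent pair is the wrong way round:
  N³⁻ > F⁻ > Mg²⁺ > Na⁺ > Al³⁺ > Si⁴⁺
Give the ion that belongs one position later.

Scanning neighbour by neighbour, only Mg²⁺/Na⁺ violates a trend: both have 10 electrons but Z(Mg)=12 > Z(Na)=11, so Mg²⁺ should be the smaller of the two. That makes Mg²⁺ the one sitting a position early relative to where it belongs.

Mg²⁺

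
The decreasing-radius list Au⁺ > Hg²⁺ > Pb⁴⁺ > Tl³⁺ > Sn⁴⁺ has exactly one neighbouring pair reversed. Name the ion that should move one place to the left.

Tl³⁺

Check each adjacent pair. Pb⁴⁺ and Tl³⁺ are reversed: Pb⁴⁺ and Tl³⁺ share 78 electrons; the higher nuclear charge on Pb (Z=82) contracts it more, so Pb⁴⁺ < Tl³⁺. No other neighbouring pair contradicts the periodic trends, so Tl³⁺ is the ion listed too late.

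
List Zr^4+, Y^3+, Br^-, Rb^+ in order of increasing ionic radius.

Each ion has 36 electrons. The ranking follows nuclear charge in reverse — greater Z gives a smaller radius. Zr^4+ (Z=40), Y^3+ (Z=39), Rb^+ (Z=37), Br^- (Z=35).

Zr^4+ < Y^3+ < Rb^+ < Br^-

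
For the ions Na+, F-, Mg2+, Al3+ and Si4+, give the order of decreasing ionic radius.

F- > Na+ > Mg2+ > Al3+ > Si4+

Isoelectronic series (10 e⁻ each). Size is set by nuclear charge: more protons means a smaller ion. Si4+ (Z=14), Al3+ (Z=13), Mg2+ (Z=12), Na+ (Z=11), F- (Z=9).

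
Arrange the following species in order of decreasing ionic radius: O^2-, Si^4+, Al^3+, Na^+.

These species are isoelectronic with 10 electrons. The only difference is the number of protons: Si^4+ (Z=14), Al^3+ (Z=13), Na^+ (Z=11), O^2- (Z=8). The strongest nuclear pull (Si^4+) gives the smallest ion.

O^2- > Na^+ > Al^3+ > Si^4+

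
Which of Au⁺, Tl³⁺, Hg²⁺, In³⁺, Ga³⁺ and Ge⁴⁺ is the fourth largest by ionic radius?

In³⁺

Tabulating Z and e⁻: Ge⁴⁺ (Z=32, 28 e⁻), Ga³⁺ (Z=31, 28 e⁻), In³⁺ (Z=49, 46 e⁻), Tl³⁺ (Z=81, 78 e⁻), Hg²⁺ (Z=80, 78 e⁻), Au⁺ (Z=79, 78 e⁻). Ge⁴⁺ < Ga³⁺ (isoelectronic, higher Z=32 is smaller); Ga³⁺ < In³⁺ (same group, 1 shell fewer); In³⁺ < Tl³⁺ (same group, 1 shell fewer); Tl³⁺ < Hg²⁺ (both 78 e⁻, Z=81>80); Hg²⁺ < Au⁺ (isoelectronic, higher Z=80 is smaller).
Ordering: Ge⁴⁺ < Ga³⁺ < In³⁺ < Tl³⁺ < Hg²⁺ < Au⁺. The fourth largest is In³⁺.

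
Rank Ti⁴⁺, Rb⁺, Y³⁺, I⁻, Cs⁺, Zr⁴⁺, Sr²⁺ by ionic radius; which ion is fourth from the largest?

Tabulating Z and e⁻: Ti⁴⁺: 18 e⁻, Z=22, Zr⁴⁺: 36 e⁻, Z=40, Y³⁺: 36 e⁻, Z=39, Sr²⁺: 36 e⁻, Z=38, Rb⁺: 36 e⁻, Z=37, Cs⁺: 54 e⁻, Z=55, I⁻: 54 e⁻, Z=53. Ti⁴⁺ < Zr⁴⁺ (same group, period 4 vs 5); Zr⁴⁺ < Y³⁺ (isoelectronic, higher Z=40 is smaller); Y³⁺ < Sr²⁺ (isoelectronic, higher Z=39 is smaller); Sr²⁺ < Rb⁺ (isoelectronic, higher Z=38 is smaller); Rb⁺ < Cs⁺ (same group, 1 shell fewer); Cs⁺ < I⁻ (isoelectronic, higher Z=55 is smaller).
So the order is Ti⁴⁺ < Zr⁴⁺ < Y³⁺ < Sr²⁺ < Rb⁺ < Cs⁺ < I⁻; the 4th-largest ion is Sr²⁺.

Sr²⁺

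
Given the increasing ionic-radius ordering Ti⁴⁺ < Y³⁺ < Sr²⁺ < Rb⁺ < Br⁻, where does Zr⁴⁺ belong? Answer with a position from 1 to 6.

2

Electron counts and nuclear charges: Ti⁴⁺: 18 e⁻, Z=22, Zr⁴⁺: 36 e⁻, Z=40, Y³⁺: 36 e⁻, Z=39, Sr²⁺: 36 e⁻, Z=38, Rb⁺: 36 e⁻, Z=37, Br⁻: 36 e⁻, Z=35. Ti⁴⁺ < Zr⁴⁺ (same group, 1 shell fewer); Zr⁴⁺ < Y³⁺ (isoelectronic, higher Z=40 is smaller); Y³⁺ < Sr²⁺ (isoelectronic, higher Z=39 is smaller); Sr²⁺ < Rb⁺ (isoelectronic, higher Z=38 is smaller); Rb⁺ < Br⁻ (isoelectronic, higher Z=37 is smaller).
The complete sequence is Ti⁴⁺ < Zr⁴⁺ < Y³⁺ < Sr²⁺ < Rb⁺ < Br⁻. Zr⁴⁺ sits at position 2.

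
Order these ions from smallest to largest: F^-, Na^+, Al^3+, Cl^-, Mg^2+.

First list Z and electron count for each: Al^3+ has 10 e⁻ (Z=13), Mg^2+ has 10 e⁻ (Z=12), Na^+ has 10 e⁻ (Z=11), F^- has 10 e⁻ (Z=9), Cl^- has 18 e⁻ (Z=17). Al^3+ < Mg^2+ (both 10 e⁻, Z=13>12); Mg^2+ < Na^+ (both 10 e⁻, Z=12>11); Na^+ < F^- (both 10 e⁻, Z=11>9); F^- < Cl^- (same group, 1 shell fewer).

Al^3+ < Mg^2+ < Na^+ < F^- < Cl^-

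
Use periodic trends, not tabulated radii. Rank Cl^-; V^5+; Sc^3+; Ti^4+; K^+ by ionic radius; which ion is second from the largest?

K^+

Each ion has 18 electrons. The ranking follows nuclear charge in reverse — greater Z gives a smaller radius. V^5+ (Z=23), Ti^4+ (Z=22), Sc^3+ (Z=21), K^+ (Z=19), Cl^- (Z=17).
Full ascending order: V^5+ < Ti^4+ < Sc^3+ < K^+ < Cl^-. Counting from the largest, position 2 is K^+.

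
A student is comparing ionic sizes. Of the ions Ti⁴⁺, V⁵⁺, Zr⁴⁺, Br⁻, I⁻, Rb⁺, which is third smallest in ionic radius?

Zr⁴⁺

Tabulating Z and e⁻: V⁵⁺: 18 e⁻, Z=23, Ti⁴⁺: 18 e⁻, Z=22, Zr⁴⁺: 36 e⁻, Z=40, Rb⁺: 36 e⁻, Z=37, Br⁻: 36 e⁻, Z=35, I⁻: 54 e⁻, Z=53. V⁵⁺ < Ti⁴⁺ (both 18 e⁻, Z=23>22); Ti⁴⁺ < Zr⁴⁺ (same group, 1 shell fewer); Zr⁴⁺ < Rb⁺ (isoelectronic, higher Z=40 is smaller); Rb⁺ < Br⁻ (both 36 e⁻, Z=37>35); Br⁻ < I⁻ (same group, 1 shell fewer).
So the order is V⁵⁺ < Ti⁴⁺ < Zr⁴⁺ < Rb⁺ < Br⁻ < I⁻; the 3rd-smallest ion is Zr⁴⁺.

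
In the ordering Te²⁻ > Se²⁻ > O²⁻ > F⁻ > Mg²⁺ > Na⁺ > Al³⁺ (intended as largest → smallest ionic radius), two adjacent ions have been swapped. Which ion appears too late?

Na⁺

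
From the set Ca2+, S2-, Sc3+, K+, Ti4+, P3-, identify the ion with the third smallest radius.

Isoelectronic series (18 e⁻ each). Size is set by nuclear charge: more protons means a smaller ion. Ti4+ (Z=22), Sc3+ (Z=21), Ca2+ (Z=20), K+ (Z=19), S2- (Z=16), P3- (Z=15).
Ordering: Ti4+ < Sc3+ < Ca2+ < K+ < S2- < P3-. The third smallest is Ca2+.

Ca2+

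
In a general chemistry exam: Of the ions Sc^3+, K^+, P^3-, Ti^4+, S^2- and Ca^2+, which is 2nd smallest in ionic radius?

Isoelectronic series (18 e⁻ each). Size is set by nuclear charge: more protons means a smaller ion. Ti^4+ (Z=22), Sc^3+ (Z=21), Ca^2+ (Z=20), K^+ (Z=19), S^2- (Z=16), P^3- (Z=15).
Full ascending order: Ti^4+ < Sc^3+ < Ca^2+ < K^+ < S^2- < P^3-. Counting from the smallest, position 2 is Sc^3+.

Sc^3+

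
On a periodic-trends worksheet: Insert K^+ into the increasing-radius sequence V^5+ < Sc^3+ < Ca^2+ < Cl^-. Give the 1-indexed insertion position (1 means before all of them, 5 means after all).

4

Isoelectronic series (18 e⁻ each). Size is set by nuclear charge: more protons means a smaller ion. V^5+ (Z=23), Sc^3+ (Z=21), Ca^2+ (Z=20), K^+ (Z=19), Cl^- (Z=17).
With K^+ included the full order is V^5+ < Sc^3+ < Ca^2+ < K^+ < Cl^-, so it takes position 4.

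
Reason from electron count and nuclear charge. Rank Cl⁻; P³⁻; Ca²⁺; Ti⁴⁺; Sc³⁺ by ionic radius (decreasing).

Isoelectronic series (18 e⁻ each). Size is set by nuclear charge: more protons means a smaller ion. Ti⁴⁺ (Z=22), Sc³⁺ (Z=21), Ca²⁺ (Z=20), Cl⁻ (Z=17), P³⁻ (Z=15).

P³⁻ > Cl⁻ > Ca²⁺ > Sc³⁺ > Ti⁴⁺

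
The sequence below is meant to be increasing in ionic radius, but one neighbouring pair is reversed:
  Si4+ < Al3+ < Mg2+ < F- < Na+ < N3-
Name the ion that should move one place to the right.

F-

Check each adjacent pair. F- and Na+ are reversed: they are isoelectronic (10 e⁻) and Na has more protons than F (11 vs 9), making Na+ smaller. No other neighbouring pair contradicts the periodic trends, so F- is the ion listed too early.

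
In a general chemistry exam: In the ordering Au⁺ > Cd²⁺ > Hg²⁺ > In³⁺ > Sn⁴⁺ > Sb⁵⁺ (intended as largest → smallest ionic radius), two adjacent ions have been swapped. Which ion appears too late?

Hg²⁺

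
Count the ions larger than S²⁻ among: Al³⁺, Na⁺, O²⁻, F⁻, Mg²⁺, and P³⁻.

1

Tabulating Z and e⁻: Al³⁺ (Z=13, 10 e⁻), Mg²⁺ (Z=12, 10 e⁻), Na⁺ (Z=11, 10 e⁻), F⁻ (Z=9, 10 e⁻), O²⁻ (Z=8, 10 e⁻), S²⁻ (Z=16, 18 e⁻), P³⁻ (Z=15, 18 e⁻). Al³⁺ < Mg²⁺ (isoelectronic, higher Z=13 is smaller); Mg²⁺ < Na⁺ (isoelectronic, higher Z=12 is smaller); Na⁺ < F⁻ (isoelectronic, higher Z=11 is smaller); F⁻ < O²⁻ (both 10 e⁻, Z=9>8); O²⁻ < S²⁻ (same group, 1 shell fewer); S²⁻ < P³⁻ (both 18 e⁻, Z=16>15).
Relative to S²⁻, the ions that are larger are P³⁻. So 1 is larger.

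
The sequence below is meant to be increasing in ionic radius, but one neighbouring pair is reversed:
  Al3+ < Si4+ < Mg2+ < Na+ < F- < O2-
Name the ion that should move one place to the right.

The pair Al3+, Si4+ is the wrong way round — they are isoelectronic (10 e⁻) and Si has more protons than Al (14 vs 13), making Si4+ smaller. All other adjacent pairs agree with periodic trends, so Al3+ is the misplaced ion.

Al3+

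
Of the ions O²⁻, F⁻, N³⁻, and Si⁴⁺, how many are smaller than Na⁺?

1

All of these have 10 electrons (isoelectronic). With the same electron cloud, the ion with the most protons pulls it in tightest. Nuclear charges: Si⁴⁺ (Z=14), Na⁺ (Z=11), F⁻ (Z=9), O²⁻ (Z=8), N³⁻ (Z=7). Highest Z is smallest.
Relative to Na⁺, the ions that are smaller are Si⁴⁺. Count: 1.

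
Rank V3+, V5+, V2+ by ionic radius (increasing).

These are all V ions. Removing more electrons (higher positive charge) pulls the remaining electrons in closer, so V5+ is smallest and V2+ is largest.

V5+ < V3+ < V2+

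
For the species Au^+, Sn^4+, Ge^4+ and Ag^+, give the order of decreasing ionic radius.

Au^+ > Ag^+ > Sn^4+ > Ge^4+

Work out protons and electrons: Ge^4+ (Z=32, 28 e⁻), Sn^4+ (Z=50, 46 e⁻), Ag^+ (Z=47, 46 e⁻), Au^+ (Z=79, 78 e⁻). Ge^4+ < Sn^4+ (same group, 1 shell fewer); Sn^4+ < Ag^+ (both 46 e⁻, Z=50>47); Ag^+ < Au^+ (same group, period 5 vs 6).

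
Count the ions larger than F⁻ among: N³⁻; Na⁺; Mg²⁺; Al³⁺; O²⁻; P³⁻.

Work out protons and electrons: Al³⁺: 10 e⁻, Z=13, Mg²⁺: 10 e⁻, Z=12, Na⁺: 10 e⁻, Z=11, F⁻: 10 e⁻, Z=9, O²⁻: 10 e⁻, Z=8, N³⁻: 10 e⁻, Z=7, P³⁻: 18 e⁻, Z=15. Al³⁺ < Mg²⁺ (isoelectronic, higher Z=13 is smaller); Mg²⁺ < Na⁺ (isoelectronic, higher Z=12 is smaller); Na⁺ < F⁻ (isoelectronic, higher Z=11 is smaller); F⁻ < O²⁻ (isoelectronic, higher Z=9 is smaller); O²⁻ < N³⁻ (isoelectronic, higher Z=8 is smaller); N³⁻ < P³⁻ (same group, period 2 vs 3).
Relative to F⁻, the ions that are larger are O²⁻, N³⁻, P³⁻. Count: 3.

3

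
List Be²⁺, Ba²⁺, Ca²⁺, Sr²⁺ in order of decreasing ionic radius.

Ba²⁺ > Sr²⁺ > Ca²⁺ > Be²⁺

All are in the same group with charge +2. Radius grows down the group as n (the outermost shell) increases.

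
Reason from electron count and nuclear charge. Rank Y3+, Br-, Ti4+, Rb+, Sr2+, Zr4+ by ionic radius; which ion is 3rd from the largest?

Tabulating Z and e⁻: Ti4+ has 18 e⁻ (Z=22), Zr4+ has 36 e⁻ (Z=40), Y3+ has 36 e⁻ (Z=39), Sr2+ has 36 e⁻ (Z=38), Rb+ has 36 e⁻ (Z=37), Br- has 36 e⁻ (Z=35). Ti4+ < Zr4+ (same group, period 4 vs 5); Zr4+ < Y3+ (isoelectronic, higher Z=40 is smaller); Y3+ < Sr2+ (isoelectronic, higher Z=39 is smaller); Sr2+ < Rb+ (both 36 e⁻, Z=38>37); Rb+ < Br- (both 36 e⁻, Z=37>35).
That gives Ti4+ < Zr4+ < Y3+ < Sr2+ < Rb+ < Br-. From the largest end, number 3 is Sr2+.

Sr2+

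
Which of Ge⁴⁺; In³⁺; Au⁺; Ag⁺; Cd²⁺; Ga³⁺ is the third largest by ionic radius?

First list Z and electron count for each: Ge⁴⁺ has 28 e⁻ (Z=32), Ga³⁺ has 28 e⁻ (Z=31), In³⁺ has 46 e⁻ (Z=49), Cd²⁺ has 46 e⁻ (Z=48), Ag⁺ has 46 e⁻ (Z=47), Au⁺ has 78 e⁻ (Z=79). Ge⁴⁺ < Ga³⁺ (isoelectronic, higher Z=32 is smaller); Ga³⁺ < In³⁺ (same group, period 4 vs 5); In³⁺ < Cd²⁺ (both 46 e⁻, Z=49>48); Cd²⁺ < Ag⁺ (both 46 e⁻, Z=48>47); Ag⁺ < Au⁺ (same group, 1 shell fewer).
So the order is Ge⁴⁺ < Ga³⁺ < In³⁺ < Cd²⁺ < Ag⁺ < Au⁺; the 3rd-largest ion is Cd²⁺.

Cd²⁺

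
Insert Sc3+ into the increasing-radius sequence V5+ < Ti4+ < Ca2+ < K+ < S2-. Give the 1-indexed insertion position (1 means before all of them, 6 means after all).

3

Each ion has 18 electrons. The ranking follows nuclear charge in reverse — greater Z gives a smaller radius. V5+ (Z=23), Ti4+ (Z=22), Sc3+ (Z=21), Ca2+ (Z=20), K+ (Z=19), S2- (Z=16).
With Sc3+ included the full order is V5+ < Ti4+ < Sc3+ < Ca2+ < K+ < S2-, so it takes position 3.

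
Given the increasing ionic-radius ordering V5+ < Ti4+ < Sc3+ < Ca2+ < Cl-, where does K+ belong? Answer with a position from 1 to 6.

5

All of these have 18 electrons (isoelectronic). With the same electron cloud, the ion with the most protons pulls it in tightest. Nuclear charges: V5+ (Z=23), Ti4+ (Z=22), Sc3+ (Z=21), Ca2+ (Z=20), K+ (Z=19), Cl- (Z=17). Highest Z is smallest.
Merged order: V5+ < Ti4+ < Sc3+ < Ca2+ < K+ < Cl- — K+ is number 5.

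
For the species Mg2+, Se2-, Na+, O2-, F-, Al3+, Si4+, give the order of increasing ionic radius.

Si4+ < Al3+ < Mg2+ < Na+ < F- < O2- < Se2-

Si4+ (Z=14, 10 e⁻), Al3+ (Z=13, 10 e⁻), Mg2+ (Z=12, 10 e⁻), Na+ (Z=11, 10 e⁻), F- (Z=9, 10 e⁻), O2- (Z=8, 10 e⁻), Se2- (Z=34, 36 e⁻). Si4+ < Al3+ (both 10 e⁻, Z=14>13); Al3+ < Mg2+ (isoelectronic, higher Z=13 is smaller); Mg2+ < Na+ (isoelectronic, higher Z=12 is smaller); Na+ < F- (both 10 e⁻, Z=11>9); F- < O2- (isoelectronic, higher Z=9 is smaller); O2- < Se2- (same group, 2 shells fewer).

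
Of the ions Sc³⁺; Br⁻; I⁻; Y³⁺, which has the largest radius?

Electron counts and nuclear charges: Sc³⁺ has 18 e⁻ (Z=21), Y³⁺ has 36 e⁻ (Z=39), Br⁻ has 36 e⁻ (Z=35), I⁻ has 54 e⁻ (Z=53). Sc³⁺ < Y³⁺ (same group, 1 shell fewer); Y³⁺ < Br⁻ (both 36 e⁻, Z=39>35); Br⁻ < I⁻ (same group, 1 shell fewer).

I⁻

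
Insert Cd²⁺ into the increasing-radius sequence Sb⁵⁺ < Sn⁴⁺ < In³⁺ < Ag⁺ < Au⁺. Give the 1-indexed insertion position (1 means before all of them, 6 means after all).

Sb⁵⁺ (Z=51, 46 e⁻), Sn⁴⁺ (Z=50, 46 e⁻), In³⁺ (Z=49, 46 e⁻), Cd²⁺ (Z=48, 46 e⁻), Ag⁺ (Z=47, 46 e⁻), Au⁺ (Z=79, 78 e⁻). Sb⁵⁺ < Sn⁴⁺ (both 46 e⁻, Z=51>50); Sn⁴⁺ < In³⁺ (isoelectronic, higher Z=50 is smaller); In³⁺ < Cd²⁺ (isoelectronic, higher Z=49 is smaller); Cd²⁺ < Ag⁺ (both 46 e⁻, Z=48>47); Ag⁺ < Au⁺ (same group, period 5 vs 6).
Putting Cd²⁺ in gives Sb⁵⁺ < Sn⁴⁺ < In³⁺ < Cd²⁺ < Ag⁺ < Au⁺; it lands at slot 4.

4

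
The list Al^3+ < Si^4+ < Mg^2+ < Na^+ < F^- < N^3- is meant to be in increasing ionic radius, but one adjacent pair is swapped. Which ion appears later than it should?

Scanning neighbour by neighbour, only Al^3+/Si^4+ violates a trend: they are isoelectronic (10 e⁻) and Si has more protons than Al (14 vs 13), making Si^4+ smaller. That makes Si^4+ the one sitting a position late relative to where it belongs.

Si^4+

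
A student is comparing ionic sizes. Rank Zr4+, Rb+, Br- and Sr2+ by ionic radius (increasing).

Zr4+ < Sr2+ < Rb+ < Br-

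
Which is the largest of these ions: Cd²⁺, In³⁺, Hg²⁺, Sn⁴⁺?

Hg²⁺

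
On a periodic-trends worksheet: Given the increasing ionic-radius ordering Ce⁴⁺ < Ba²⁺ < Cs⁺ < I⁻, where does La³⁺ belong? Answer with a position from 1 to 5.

2

These species are isoelectronic with 54 electrons. The only difference is the number of protons: Ce⁴⁺ (Z=58), La³⁺ (Z=57), Ba²⁺ (Z=56), Cs⁺ (Z=55), I⁻ (Z=53). The strongest nuclear pull (Ce⁴⁺) gives the smallest ion.
With La³⁺ included the full order is Ce⁴⁺ < La³⁺ < Ba²⁺ < Cs⁺ < I⁻, so it takes position 2.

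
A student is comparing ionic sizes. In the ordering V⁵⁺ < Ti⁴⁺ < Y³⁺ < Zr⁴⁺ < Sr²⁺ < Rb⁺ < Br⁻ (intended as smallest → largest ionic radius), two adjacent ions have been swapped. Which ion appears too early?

Compare adjacent ions: both have 36 electrons but Z(Zr)=40 > Z(Y)=39, so Zr⁴⁺ should be the smaller of the two — yet in this increasing list Y³⁺ sits before Zr⁴⁺. Nothing else is reversed, so Y³⁺ should move one place to the right.

Y³⁺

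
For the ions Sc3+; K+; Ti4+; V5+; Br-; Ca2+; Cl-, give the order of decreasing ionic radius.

Br- > Cl- > K+ > Ca2+ > Sc3+ > Ti4+ > V5+

Tabulating Z and e⁻: V5+ (Z=23, 18 e⁻), Ti4+ (Z=22, 18 e⁻), Sc3+ (Z=21, 18 e⁻), Ca2+ (Z=20, 18 e⁻), K+ (Z=19, 18 e⁻), Cl- (Z=17, 18 e⁻), Br- (Z=35, 36 e⁻). V5+ < Ti4+ (both 18 e⁻, Z=23>22); Ti4+ < Sc3+ (both 18 e⁻, Z=22>21); Sc3+ < Ca2+ (both 18 e⁻, Z=21>20); Ca2+ < K+ (both 18 e⁻, Z=20>19); K+ < Cl- (both 18 e⁻, Z=19>17); Cl- < Br- (same group, period 3 vs 4).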